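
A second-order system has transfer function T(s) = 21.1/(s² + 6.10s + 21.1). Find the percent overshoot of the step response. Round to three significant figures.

%OS ≈ 6.14%

Comparing the denominator to s² + 2ζω_n s + ω_n²: ω_n = √21.1 = 4.59 rad/s, and 2ζω_n = 6.10 so ζ = 6.10/(2·4.59) = 0.664.
%OS = 100·exp(−πζ/√(1−ζ²)) = 6.14%.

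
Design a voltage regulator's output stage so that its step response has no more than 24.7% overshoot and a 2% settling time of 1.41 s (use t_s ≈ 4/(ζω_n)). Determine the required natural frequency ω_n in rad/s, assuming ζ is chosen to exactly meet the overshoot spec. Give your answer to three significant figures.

ζ = −ln(OS)/√(π² + (ln OS)²). With OS = 0.247, ln OS = −1.398 and ζ = 1.398/3.439 = 0.407.
From t_s ≈ 4/(ζω_n): ω_n = 4/(ζ·t_s) = 4/(0.407·1.41) = 6.98 rad/s.

ω_n ≈ 6.98 rad/s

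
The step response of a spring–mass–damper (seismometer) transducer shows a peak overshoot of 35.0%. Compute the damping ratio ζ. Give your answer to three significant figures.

Inverting the overshoot relation: ζ = |ln 0.350|/√(π² + ln²0.350) = 0.317.

ζ ≈ 0.317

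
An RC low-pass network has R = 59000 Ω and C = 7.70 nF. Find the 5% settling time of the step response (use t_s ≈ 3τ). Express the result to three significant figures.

τ = RC = 59000 × 7.70 nF = 0.000454 s.
t_s ≈ 3τ = 0.00136 s.

t_s ≈ 0.00136 s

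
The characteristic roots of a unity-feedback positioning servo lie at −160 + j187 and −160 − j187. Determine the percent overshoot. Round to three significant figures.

%OS ≈ 6.80%

The poles are at −σ ± jω_d with σ = 160 and ω_d = 187, so ω_n = √(σ²+ω_d²) = 246 rad/s and ζ = σ/ω_n = 0.650.
%OS = 100·exp(−πζ/√(1−ζ²)) = 6.80%.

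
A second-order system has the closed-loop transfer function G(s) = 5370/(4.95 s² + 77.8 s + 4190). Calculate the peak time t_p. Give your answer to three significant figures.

t_p ≈ 0.112 s

Dividing through by 4.95: denominator becomes s² + 15.72 s + 846.5.
So ω_n = √846.5 = 29.1 rad/s and ζ = 15.72/(2·29.1) = 0.270.
ω_d = 29.1·√(1 − 0.270²) = 28.0 rad/s. t_p = π/ω_d = 0.112 s.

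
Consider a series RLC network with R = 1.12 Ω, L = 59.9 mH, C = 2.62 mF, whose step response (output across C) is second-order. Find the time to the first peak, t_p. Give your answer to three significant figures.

For a series RLC circuit (capacitor voltage as output), ω_n = 1/√(LC) = 1/√(59.9 mH · 2.62 mF) = 79.8 rad/s.
ζ = (R/2)·√(C/L) = (1.12/2)·√(2.62 mF/59.9 mH) = 0.117.
The damped frequency ω_d = ω_n√(1−ζ²) = 79.3 rad/s. t_p = π/ω_d = 0.0396 s.

t_p ≈ 0.0396 s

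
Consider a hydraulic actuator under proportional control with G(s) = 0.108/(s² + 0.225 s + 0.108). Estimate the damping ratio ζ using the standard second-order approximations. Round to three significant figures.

ζ ≈ 0.342

Comparing the denominator to s² + 2ζω_n s + ω_n²: ω_n = √0.108 = 0.329 rad/s, and 2ζω_n = 0.225 so ζ = 0.225/(2·0.329) = 0.342.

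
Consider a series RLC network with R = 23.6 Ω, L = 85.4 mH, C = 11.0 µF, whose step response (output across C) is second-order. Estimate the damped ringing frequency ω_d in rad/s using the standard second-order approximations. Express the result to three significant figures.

For a series RLC circuit (capacitor voltage as output), ω_n = 1/√(LC) = 1/√(85.4 mH · 11.0 µF) = 1030 rad/s.
ζ = (R/2)·√(C/L) = (23.6/2)·√(11.0 µF/85.4 mH) = 0.134.
ω_d = 1030·√(1 − 0.134²) = 1020 rad/s.

ω_d ≈ 1020 rad/s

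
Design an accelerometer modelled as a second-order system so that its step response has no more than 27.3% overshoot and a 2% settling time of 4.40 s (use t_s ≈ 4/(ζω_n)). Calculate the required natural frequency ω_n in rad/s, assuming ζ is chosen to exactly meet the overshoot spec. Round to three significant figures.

Inverting the overshoot relation: ζ = |ln 0.273|/√(π² + ln²0.273) = 0.382.
From t_s ≈ 4/(ζω_n): ω_n = 4/(ζ·t_s) = 4/(0.382·4.40) = 2.38 rad/s.

ω_n ≈ 2.38 rad/s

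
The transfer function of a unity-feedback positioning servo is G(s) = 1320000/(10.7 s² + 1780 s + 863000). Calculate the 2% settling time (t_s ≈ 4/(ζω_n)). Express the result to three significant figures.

Dividing through by 10.7: denominator becomes s² + 166.4 s + 80650.
So ω_n = √80650 = 284 rad/s and ζ = 166.4/(2·284) = 0.293.
t_s ≈ 4/(ζω_n) = 0.0481 s.

t_s ≈ 0.0481 s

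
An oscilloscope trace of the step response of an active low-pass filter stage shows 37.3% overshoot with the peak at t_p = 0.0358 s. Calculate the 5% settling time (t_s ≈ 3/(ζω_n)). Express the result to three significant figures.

From the overshoot, ζ = −ln(OS)/√(π²+ln²(OS)) = 0.300.
t_p = π/ω_d ⇒ ω_d = 87.8 rad/s; then ω_n = ω_d/√(1−ζ²) = 92.0 rad/s.
t_s ≈ 3/(ζω_n) = 3/(0.300·92.0) = 0.109 s.

t_s ≈ 0.109 s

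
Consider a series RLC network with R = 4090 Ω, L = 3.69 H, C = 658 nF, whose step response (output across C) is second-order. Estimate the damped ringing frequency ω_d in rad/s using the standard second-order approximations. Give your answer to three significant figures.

For a series RLC circuit (capacitor voltage as output), ω_n = 1/√(LC) = 1/√(3.69 H · 658 nF) = 642 rad/s.
ζ = (R/2)·√(C/L) = (4090/2)·√(658 nF/3.69 H) = 0.864.
ω_d = ω_n√(1−ζ²) = 324 rad/s.

ω_d ≈ 324 rad/s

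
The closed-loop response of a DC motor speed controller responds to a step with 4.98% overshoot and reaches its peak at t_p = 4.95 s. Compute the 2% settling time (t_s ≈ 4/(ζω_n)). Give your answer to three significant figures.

The overshoot fixes ζ = −ln(OS)/√(π²+ln²(OS)) = 0.691.
t_p = π/ω_d ⇒ ω_d = 0.635 rad/s; then ω_n = ω_d/√(1−ζ²) = 0.878 rad/s.
t_s ≈ 4/(ζω_n) = 4/(0.691·0.878) = 6.60 s.

t_s ≈ 6.60 s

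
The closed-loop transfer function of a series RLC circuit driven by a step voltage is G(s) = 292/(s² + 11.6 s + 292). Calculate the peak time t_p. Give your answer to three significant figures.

t_p ≈ 0.195 s

ω_n = √292 = 17.1 rad/s; ζ = 11.6/(2·17.1) = 0.339.
ω_d = 17.1·√(1 − 0.339²) = 16.1 rad/s. Then t_p = π/ω_d = 0.195 s.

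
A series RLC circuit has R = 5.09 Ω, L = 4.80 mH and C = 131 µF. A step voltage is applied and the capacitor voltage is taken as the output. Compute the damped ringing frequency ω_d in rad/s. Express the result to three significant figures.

ω_d ≈ 1140 rad/s

For a series RLC circuit (capacitor voltage as output), ω_n = 1/√(LC) = 1/√(4.80 mH · 131 µF) = 1260 rad/s.
ζ = (R/2)·√(C/L) = (5.09/2)·√(131 µF/4.80 mH) = 0.420.
ω_d = 1260·√(1 − 0.420²) = 1140 rad/s.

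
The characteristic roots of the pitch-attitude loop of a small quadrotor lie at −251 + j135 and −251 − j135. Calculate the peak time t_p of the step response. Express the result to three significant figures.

t_p = π/ω_d with ω_d = 135 (the imaginary part), so t_p = 0.0233 s.

t_p ≈ 0.0233 s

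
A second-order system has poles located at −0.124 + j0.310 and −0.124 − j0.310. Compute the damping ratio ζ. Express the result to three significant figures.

The poles are at −σ ± jω_d with σ = 0.124 and ω_d = 0.310, so ω_n = √(σ²+ω_d²) = 0.334 rad/s and ζ = σ/ω_n = 0.371.

ζ ≈ 0.371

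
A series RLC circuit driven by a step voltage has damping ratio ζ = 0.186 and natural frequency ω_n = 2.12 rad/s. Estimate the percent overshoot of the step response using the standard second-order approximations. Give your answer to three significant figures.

For an underdamped second-order system, %OS = 100·exp(−πζ/√(1−ζ²)).
πζ/√(1−ζ²) = π·0.186/√(1−0.0346) = 0.5947, so %OS = 100·e^(−0.5947) = 55.2%.

%OS ≈ 55.2%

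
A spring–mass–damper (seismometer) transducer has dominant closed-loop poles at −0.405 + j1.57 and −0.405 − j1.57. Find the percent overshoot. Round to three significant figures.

With σ = 0.405, ω_d = 1.57: ω_n = √(σ²+ω_d²) = 1.62 rad/s, ζ = σ/ω_n = 0.250.
%OS = 100 e^{−πζ/√(1−ζ²)} with ζ = 0.250 gives 44.5%.

%OS ≈ 44.5%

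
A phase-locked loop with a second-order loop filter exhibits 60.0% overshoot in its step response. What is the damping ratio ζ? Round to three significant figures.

Inverting the overshoot relation: ζ = |ln 0.600|/√(π² + ln²0.600) = 0.160.

ζ ≈ 0.160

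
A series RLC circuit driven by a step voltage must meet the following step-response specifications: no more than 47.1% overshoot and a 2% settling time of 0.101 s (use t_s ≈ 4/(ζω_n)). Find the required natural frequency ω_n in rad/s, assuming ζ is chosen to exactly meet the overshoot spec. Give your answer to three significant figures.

ζ = −ln(OS)/√(π² + (ln OS)²). With OS = 0.471, ln OS = −0.7529 and ζ = 0.7529/3.231 = 0.233.
From t_s ≈ 4/(ζω_n): ω_n = 4/(ζ·t_s) = 4/(0.233·0.101) = 170 rad/s.

ω_n ≈ 170 rad/s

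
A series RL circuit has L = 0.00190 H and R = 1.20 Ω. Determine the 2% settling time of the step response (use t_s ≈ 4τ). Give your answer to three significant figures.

τ = L/R = 0.00190/1.20 = 0.00158 s.
t_s ≈ 4τ = 0.00633 s.

t_s ≈ 0.00633 s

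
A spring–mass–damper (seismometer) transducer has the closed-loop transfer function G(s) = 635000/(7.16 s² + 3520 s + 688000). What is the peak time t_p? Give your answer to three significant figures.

t_p ≈ 0.0166 s

Dividing through by 7.16: denominator becomes s² + 491.6 s + 96090.
So ω_n = √96090 = 310 rad/s and ζ = 491.6/(2·310) = 0.793.
ω_d = ω_n√(1−ζ²) = 189 rad/s. t_p = π/ω_d = 0.0166 s.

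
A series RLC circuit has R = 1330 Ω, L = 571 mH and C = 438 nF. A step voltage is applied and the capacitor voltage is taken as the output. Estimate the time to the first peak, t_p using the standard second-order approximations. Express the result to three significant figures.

t_p ≈ 0.00193 s

For a series RLC circuit (capacitor voltage as output), ω_n = 1/√(LC) = 1/√(571 mH · 438 nF) = 2000 rad/s.
ζ = (R/2)·√(C/L) = (1330/2)·√(438 nF/571 mH) = 0.582.
ω_d = ω_n√(1−ζ²) = 1630 rad/s. t_p = π/ω_d = 0.00193 s.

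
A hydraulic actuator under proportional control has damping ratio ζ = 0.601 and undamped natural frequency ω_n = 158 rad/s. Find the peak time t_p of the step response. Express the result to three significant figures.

The damped frequency is ω_d = ω_n√(1−ζ²) = 158·√(1−0.361) = 126 rad/s.
Peak time t_p = π/ω_d = π/126 = 0.0249 s.

t_p ≈ 0.0249 s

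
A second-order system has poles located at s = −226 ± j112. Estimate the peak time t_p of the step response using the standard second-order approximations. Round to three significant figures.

t_p ≈ 0.0280 s

t_p = π/ω_d with ω_d = 112 (the imaginary part), so t_p = 0.0280 s.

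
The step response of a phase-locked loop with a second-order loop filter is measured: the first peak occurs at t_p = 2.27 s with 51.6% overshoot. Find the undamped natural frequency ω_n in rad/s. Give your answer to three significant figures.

ω_n ≈ 1.41 rad/s

The overshoot fixes ζ = −ln(OS)/√(π²+ln²(OS)) = 0.206.
From t_p = π/ω_d, ω_d = π/2.27 = 1.38 rad/s, so ω_n = ω_d/√(1−ζ²) = 1.41 rad/s.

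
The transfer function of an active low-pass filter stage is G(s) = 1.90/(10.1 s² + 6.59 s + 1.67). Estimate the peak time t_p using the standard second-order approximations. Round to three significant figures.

Dividing through by 10.1: denominator becomes s² + 0.6525 s + 0.1653.
So ω_n = √0.1653 = 0.407 rad/s and ζ = 0.6525/(2·0.407) = 0.802.
ω_d = ω_n√(1−ζ²) = 0.243 rad/s. t_p = π/ω_d = 12.9 s.

t_p ≈ 12.9 s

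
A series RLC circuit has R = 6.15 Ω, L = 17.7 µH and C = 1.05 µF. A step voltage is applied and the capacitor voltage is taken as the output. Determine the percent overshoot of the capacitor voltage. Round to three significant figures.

%OS ≈ 2.87%

For a series RLC circuit (capacitor voltage as output), ω_n = 1/√(LC) = 1/√(17.7 µH · 1.05 µF) = 232000 rad/s.
ζ = (R/2)·√(C/L) = (6.15/2)·√(1.05 µF/17.7 µH) = 0.749.
Overshoot: exp(−π·0.749/√(1−0.749²)) = 0.0287, i.e. 2.87%.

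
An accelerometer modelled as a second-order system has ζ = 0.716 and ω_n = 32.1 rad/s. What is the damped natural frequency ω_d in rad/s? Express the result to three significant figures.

ω_d ≈ 22.4 rad/s

ω_d = ω_n√(1−ζ²) = 32.1·√0.487 = 22.4 rad/s.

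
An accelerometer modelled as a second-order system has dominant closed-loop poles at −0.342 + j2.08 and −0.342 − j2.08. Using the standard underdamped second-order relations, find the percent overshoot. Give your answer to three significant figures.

%OS ≈ 59.7%

With σ = 0.342, ω_d = 2.08: ω_n = √(σ²+ω_d²) = 2.11 rad/s, ζ = σ/ω_n = 0.162.
Overshoot: exp(−π·0.162/√(1−0.162²)) = 0.597, i.e. 59.7%.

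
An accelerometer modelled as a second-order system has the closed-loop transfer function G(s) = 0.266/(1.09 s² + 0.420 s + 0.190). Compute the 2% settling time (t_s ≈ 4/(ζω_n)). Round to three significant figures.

t_s ≈ 20.8 s

Dividing through by 1.09: denominator becomes s² + 0.3853 s + 0.1743.
So ω_n = √0.1743 = 0.418 rad/s and ζ = 0.3853/(2·0.418) = 0.461.
t_s ≈ 4/(ζω_n) = 20.8 s.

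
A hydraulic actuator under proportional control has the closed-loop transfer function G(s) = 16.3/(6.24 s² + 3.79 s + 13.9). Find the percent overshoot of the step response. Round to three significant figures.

%OS ≈ 52.1%

Dividing through by 6.24: denominator becomes s² + 0.6074 s + 2.228.
So ω_n = √2.228 = 1.49 rad/s and ζ = 0.6074/(2·1.49) = 0.203.
%OS = 100·exp(−πζ/√(1−ζ²)) = 52.1%.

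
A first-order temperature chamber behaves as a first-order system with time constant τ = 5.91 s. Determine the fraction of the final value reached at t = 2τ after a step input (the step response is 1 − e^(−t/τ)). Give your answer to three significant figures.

y/y_∞ ≈ 0.865

y(t)/y_∞ = 1 − e^(−t/τ) = 1 − e^(−2) = 1 − e^(−2.00) = 0.865.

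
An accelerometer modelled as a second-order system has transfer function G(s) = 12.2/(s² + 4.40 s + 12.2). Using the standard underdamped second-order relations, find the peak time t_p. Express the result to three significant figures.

t_p ≈ 1.16 s

Comparing the denominator to s² + 2ζω_n s + ω_n²: ω_n = √12.2 = 3.49 rad/s, and 2ζω_n = 4.40 so ζ = 4.40/(2·3.49) = 0.630.
ω_d = ω_n√(1−ζ²) = 2.71 rad/s. Then t_p = π/ω_d = 1.16 s.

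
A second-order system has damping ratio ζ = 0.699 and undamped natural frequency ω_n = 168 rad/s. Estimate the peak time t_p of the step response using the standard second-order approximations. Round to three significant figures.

The damped frequency is ω_d = ω_n√(1−ζ²) = 168·√(1−0.489) = 120 rad/s.
Peak time t_p = π/ω_d = π/120 = 0.0261 s.

t_p ≈ 0.0261 s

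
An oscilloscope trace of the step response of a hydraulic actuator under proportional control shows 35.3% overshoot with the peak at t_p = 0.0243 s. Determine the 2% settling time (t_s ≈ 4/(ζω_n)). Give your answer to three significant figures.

ζ from %OS: ζ = |ln 0.353|/√(π²+ln²0.353) = 0.315.
t_p = π/ω_d ⇒ ω_d = 129 rad/s; then ω_n = ω_d/√(1−ζ²) = 136 rad/s.
t_s ≈ 4/(ζω_n) = 4/(0.315·136) = 0.0933 s.

t_s ≈ 0.0933 s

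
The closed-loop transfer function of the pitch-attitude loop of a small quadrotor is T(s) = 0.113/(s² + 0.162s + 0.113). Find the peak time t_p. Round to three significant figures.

t_p ≈ 9.63 s

ω_n = √0.113 = 0.336 rad/s; ζ = 0.162/(2·0.336) = 0.241.
ω_d = 0.336·√(1 − 0.241²) = 0.326 rad/s. Then t_p = π/ω_d = 9.63 s.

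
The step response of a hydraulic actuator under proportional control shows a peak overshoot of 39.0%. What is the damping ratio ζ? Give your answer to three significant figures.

Inverting the overshoot relation: ζ = |ln 0.390|/√(π² + ln²0.390) = 0.287.

ζ ≈ 0.287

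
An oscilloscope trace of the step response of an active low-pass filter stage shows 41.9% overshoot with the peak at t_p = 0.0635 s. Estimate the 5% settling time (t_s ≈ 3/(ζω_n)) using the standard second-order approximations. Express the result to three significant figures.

t_s ≈ 0.219 s

ζ from %OS: ζ = |ln 0.419|/√(π²+ln²0.419) = 0.267.
t_p = π/ω_d ⇒ ω_d = 49.5 rad/s; then ω_n = ω_d/√(1−ζ²) = 51.3 rad/s.
t_s ≈ 3/(ζω_n) = 3/(0.267·51.3) = 0.219 s.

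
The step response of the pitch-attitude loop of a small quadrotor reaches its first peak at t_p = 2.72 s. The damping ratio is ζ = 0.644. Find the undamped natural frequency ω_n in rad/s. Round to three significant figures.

Peak time t_p = π/ω_d, so ω_d = π/t_p = π/2.72 = 1.15 rad/s.
ω_n = ω_d/√(1−ζ²) = 1.15/√0.585 = 1.51 rad/s.

ω_n ≈ 1.51 rad/s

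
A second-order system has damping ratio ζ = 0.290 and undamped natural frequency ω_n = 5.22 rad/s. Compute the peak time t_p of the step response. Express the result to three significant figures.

The damped frequency is ω_d = ω_n√(1−ζ²) = 5.22·√(1−0.0841) = 5.00 rad/s.
Peak time t_p = π/ω_d = π/5.00 = 0.629 s.

t_p ≈ 0.629 s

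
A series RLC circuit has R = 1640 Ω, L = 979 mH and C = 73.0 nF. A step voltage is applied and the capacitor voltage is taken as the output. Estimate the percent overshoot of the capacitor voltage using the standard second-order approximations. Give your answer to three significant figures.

For a series RLC circuit (capacitor voltage as output), ω_n = 1/√(LC) = 1/√(979 mH · 73.0 nF) = 3740 rad/s.
ζ = (R/2)·√(C/L) = (1640/2)·√(73.0 nF/979 mH) = 0.224.
%OS = 100 e^{−πζ/√(1−ζ²)} with ζ = 0.224 gives 48.6%.

%OS ≈ 48.6%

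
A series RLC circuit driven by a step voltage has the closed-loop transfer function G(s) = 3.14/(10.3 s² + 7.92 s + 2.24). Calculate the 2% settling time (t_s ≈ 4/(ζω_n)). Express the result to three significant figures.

t_s ≈ 10.4 s

Dividing through by 10.3: denominator becomes s² + 0.7689 s + 0.2175.
So ω_n = √0.2175 = 0.466 rad/s and ζ = 0.7689/(2·0.466) = 0.824.
t_s ≈ 4/(ζω_n) = 10.4 s.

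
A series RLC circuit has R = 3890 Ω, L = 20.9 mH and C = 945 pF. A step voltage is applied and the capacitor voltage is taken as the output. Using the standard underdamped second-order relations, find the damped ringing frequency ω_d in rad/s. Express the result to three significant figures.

For a series RLC circuit (capacitor voltage as output), ω_n = 1/√(LC) = 1/√(20.9 mH · 945 pF) = 225000 rad/s.
ζ = (R/2)·√(C/L) = (3890/2)·√(945 pF/20.9 mH) = 0.414.
The damped frequency ω_d = ω_n√(1−ζ²) = 205000 rad/s.

ω_d ≈ 205000 rad/s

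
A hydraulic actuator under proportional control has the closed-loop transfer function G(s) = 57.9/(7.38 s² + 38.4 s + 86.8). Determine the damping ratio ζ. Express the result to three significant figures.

ζ ≈ 0.759

Dividing through by 7.38: denominator becomes s² + 5.203 s + 11.76.
So ω_n = √11.76 = 3.43 rad/s and ζ = 5.203/(2·3.43) = 0.759.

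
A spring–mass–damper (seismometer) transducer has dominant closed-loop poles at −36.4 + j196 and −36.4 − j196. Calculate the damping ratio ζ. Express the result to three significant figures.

|pole| = ω_n = √(36.4² + 196²) = 199 rad/s; ζ = cos θ = σ/ω_n = 0.183.

ζ ≈ 0.183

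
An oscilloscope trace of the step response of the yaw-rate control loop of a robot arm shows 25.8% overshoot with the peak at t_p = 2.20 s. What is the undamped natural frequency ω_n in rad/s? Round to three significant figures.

ω_n ≈ 1.56 rad/s

The overshoot fixes ζ = −ln(OS)/√(π²+ln²(OS)) = 0.396.
From t_p = π/ω_d, ω_d = π/2.20 = 1.43 rad/s, so ω_n = ω_d/√(1−ζ²) = 1.56 rad/s.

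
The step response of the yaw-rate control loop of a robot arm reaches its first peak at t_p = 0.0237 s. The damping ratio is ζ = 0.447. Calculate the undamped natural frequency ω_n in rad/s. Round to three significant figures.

Peak time t_p = π/ω_d, so ω_d = π/t_p = π/0.0237 = 133 rad/s.
ω_n = ω_d/√(1−ζ²) = 133/√0.800 = 148 rad/s.

ω_n ≈ 148 rad/s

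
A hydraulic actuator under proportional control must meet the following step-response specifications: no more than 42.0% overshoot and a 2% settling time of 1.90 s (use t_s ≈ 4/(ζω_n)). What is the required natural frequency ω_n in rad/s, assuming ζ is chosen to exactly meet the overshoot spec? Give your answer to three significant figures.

Inverting the overshoot relation: ζ = |ln 0.420|/√(π² + ln²0.420) = 0.266.
Then ω_n = 4/(ζ t_s) = 4/(0.266 × 1.90) = 7.91 rad/s.

ω_n ≈ 7.91 rad/s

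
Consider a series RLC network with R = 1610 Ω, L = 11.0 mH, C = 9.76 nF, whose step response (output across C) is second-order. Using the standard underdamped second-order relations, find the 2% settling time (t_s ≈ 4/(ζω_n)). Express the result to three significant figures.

For a series RLC circuit (capacitor voltage as output), ω_n = 1/√(LC) = 1/√(11.0 mH · 9.76 nF) = 96500 rad/s.
ζ = (R/2)·√(C/L) = (1610/2)·√(9.76 nF/11.0 mH) = 0.758.
t_s ≈ 4/(ζω_n) = 0.0000547 s.

t_s ≈ 0.0000547 s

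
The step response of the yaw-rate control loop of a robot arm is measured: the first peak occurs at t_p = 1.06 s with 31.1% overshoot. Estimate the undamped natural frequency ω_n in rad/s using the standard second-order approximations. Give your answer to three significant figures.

The overshoot fixes ζ = −ln(OS)/√(π²+ln²(OS)) = 0.348.
From t_p = π/ω_d, ω_d = π/1.06 = 2.96 rad/s, so ω_n = ω_d/√(1−ζ²) = 3.16 rad/s.

ω_n ≈ 3.16 rad/s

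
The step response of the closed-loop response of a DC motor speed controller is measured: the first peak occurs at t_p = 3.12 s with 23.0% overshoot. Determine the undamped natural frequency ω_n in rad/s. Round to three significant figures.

ω_n ≈ 1.11 rad/s

ζ from %OS: ζ = |ln 0.230|/√(π²+ln²0.230) = 0.424.
t_p = π/ω_d ⇒ ω_d = 1.01 rad/s; then ω_n = ω_d/√(1−ζ²) = 1.11 rad/s.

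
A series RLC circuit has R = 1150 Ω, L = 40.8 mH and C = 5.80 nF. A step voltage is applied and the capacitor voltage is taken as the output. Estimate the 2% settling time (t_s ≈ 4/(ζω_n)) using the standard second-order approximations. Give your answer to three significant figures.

For a series RLC circuit (capacitor voltage as output), ω_n = 1/√(LC) = 1/√(40.8 mH · 5.80 nF) = 65000 rad/s.
ζ = (R/2)·√(C/L) = (1150/2)·√(5.80 nF/40.8 mH) = 0.217.
t_s ≈ 4/(ζω_n) = 0.000284 s.

t_s ≈ 0.000284 s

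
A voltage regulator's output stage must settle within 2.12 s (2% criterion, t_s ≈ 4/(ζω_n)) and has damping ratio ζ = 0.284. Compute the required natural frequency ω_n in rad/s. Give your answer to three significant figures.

ω_n ≈ 6.64 rad/s

Rearranging t_s ≈ 4/(ζω_n) gives ω_n = 4/(ζ·t_s) = 4/(0.284 × 2.12) = 6.64 rad/s.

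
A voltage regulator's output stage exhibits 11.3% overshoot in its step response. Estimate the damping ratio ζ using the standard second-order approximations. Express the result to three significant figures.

ζ ≈ 0.570

Inverting the overshoot relation: ζ = |ln 0.113|/√(π² + ln²0.113) = 0.570.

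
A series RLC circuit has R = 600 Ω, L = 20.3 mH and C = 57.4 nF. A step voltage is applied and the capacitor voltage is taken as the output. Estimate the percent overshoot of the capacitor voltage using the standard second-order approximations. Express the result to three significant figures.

%OS ≈ 16.0%

For a series RLC circuit (capacitor voltage as output), ω_n = 1/√(LC) = 1/√(20.3 mH · 57.4 nF) = 29300 rad/s.
ζ = (R/2)·√(C/L) = (600/2)·√(57.4 nF/20.3 mH) = 0.504.
%OS = 100·exp(−πζ/√(1−ζ²)) = 16.0%.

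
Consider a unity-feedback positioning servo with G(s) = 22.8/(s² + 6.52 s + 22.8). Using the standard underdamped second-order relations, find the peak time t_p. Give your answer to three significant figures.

ω_n = √22.8 = 4.77 rad/s; ζ = 6.52/(2·4.77) = 0.683.
ω_d = ω_n√(1−ζ²) = 3.49 rad/s. Then t_p = π/ω_d = 0.900 s.

t_p ≈ 0.900 s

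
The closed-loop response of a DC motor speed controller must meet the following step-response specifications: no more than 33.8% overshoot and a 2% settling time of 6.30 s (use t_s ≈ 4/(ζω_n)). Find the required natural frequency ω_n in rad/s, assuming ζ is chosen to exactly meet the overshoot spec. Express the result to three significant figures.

ζ = −ln(OS)/√(π² + (ln OS)²). With OS = 0.338, ln OS = −1.085 and ζ = 1.085/3.324 = 0.326.
From t_s ≈ 4/(ζω_n): ω_n = 4/(ζ·t_s) = 4/(0.326·6.30) = 1.95 rad/s.

ω_n ≈ 1.95 rad/s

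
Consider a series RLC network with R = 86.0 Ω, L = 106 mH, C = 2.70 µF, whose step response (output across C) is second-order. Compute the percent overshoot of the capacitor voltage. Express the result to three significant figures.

%OS ≈ 49.7%

For a series RLC circuit (capacitor voltage as output), ω_n = 1/√(LC) = 1/√(106 mH · 2.70 µF) = 1870 rad/s.
ζ = (R/2)·√(C/L) = (86.0/2)·√(2.70 µF/106 mH) = 0.217.
Overshoot: exp(−π·0.217/√(1−0.217²)) = 0.497, i.e. 49.7%.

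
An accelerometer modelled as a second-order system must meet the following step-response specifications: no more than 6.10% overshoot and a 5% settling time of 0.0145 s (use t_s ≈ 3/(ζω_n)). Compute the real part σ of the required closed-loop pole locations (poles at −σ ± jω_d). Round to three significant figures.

σ ≈ 207

The settling-time spec alone fixes σ = ζω_n = 3/t_s = 3/0.0145 = 207.
(Overshoot then fixes ζ = 0.665 and hence ω_d = σ·√(1−ζ²)/ζ = 232 rad/s.)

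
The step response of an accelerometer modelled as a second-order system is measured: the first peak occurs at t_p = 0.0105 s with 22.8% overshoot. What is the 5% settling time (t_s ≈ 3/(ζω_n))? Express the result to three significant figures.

t_s ≈ 0.0213 s

ζ from %OS: ζ = |ln 0.228|/√(π²+ln²0.228) = 0.426.
From t_p = π/ω_d, ω_d = π/0.0105 = 299 rad/s, so ω_n = ω_d/√(1−ζ²) = 331 rad/s.
t_s ≈ 3/(ζω_n) = 3/(0.426·331) = 0.0213 s.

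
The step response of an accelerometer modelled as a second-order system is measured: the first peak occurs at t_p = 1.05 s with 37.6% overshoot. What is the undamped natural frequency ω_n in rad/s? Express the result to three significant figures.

From the overshoot, ζ = −ln(OS)/√(π²+ln²(OS)) = 0.297.
From t_p = π/ω_d, ω_d = π/1.05 = 2.99 rad/s, so ω_n = ω_d/√(1−ζ²) = 3.13 rad/s.

ω_n ≈ 3.13 rad/s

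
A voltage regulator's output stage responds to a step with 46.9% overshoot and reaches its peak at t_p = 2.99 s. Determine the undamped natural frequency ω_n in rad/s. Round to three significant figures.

ω_n ≈ 1.08 rad/s

From the overshoot, ζ = −ln(OS)/√(π²+ln²(OS)) = 0.234.
t_p = π/ω_d ⇒ ω_d = 1.05 rad/s; then ω_n = ω_d/√(1−ζ²) = 1.08 rad/s.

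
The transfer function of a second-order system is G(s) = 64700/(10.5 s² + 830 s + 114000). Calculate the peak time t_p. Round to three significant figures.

t_p ≈ 0.0326 s

Dividing through by 10.5: denominator becomes s² + 79.05 s + 10860.
So ω_n = √10860 = 104 rad/s and ζ = 79.05/(2·104) = 0.379.
The damped frequency ω_d = ω_n√(1−ζ²) = 96.4 rad/s. t_p = π/ω_d = 0.0326 s.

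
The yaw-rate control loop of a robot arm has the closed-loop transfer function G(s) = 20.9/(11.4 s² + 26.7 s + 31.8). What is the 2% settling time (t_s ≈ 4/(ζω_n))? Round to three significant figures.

Dividing through by 11.4: denominator becomes s² + 2.342 s + 2.789.
So ω_n = √2.789 = 1.67 rad/s and ζ = 2.342/(2·1.67) = 0.701.
t_s ≈ 4/(ζω_n) = 3.42 s.

t_s ≈ 3.42 s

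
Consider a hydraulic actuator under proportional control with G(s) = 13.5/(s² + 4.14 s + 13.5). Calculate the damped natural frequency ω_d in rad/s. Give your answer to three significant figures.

ω_d ≈ 3.04 rad/s

Comparing the denominator to s² + 2ζω_n s + ω_n²: ω_n = √13.5 = 3.67 rad/s, and 2ζω_n = 4.14 so ζ = 4.14/(2·3.67) = 0.563.
ω_d = ω_n√(1−ζ²) = 3.04 rad/s.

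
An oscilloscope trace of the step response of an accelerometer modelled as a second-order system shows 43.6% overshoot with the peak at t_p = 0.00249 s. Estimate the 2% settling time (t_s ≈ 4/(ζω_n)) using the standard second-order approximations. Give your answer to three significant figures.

From the overshoot, ζ = −ln(OS)/√(π²+ln²(OS)) = 0.255.
t_p = π/ω_d ⇒ ω_d = 1260 rad/s; then ω_n = ω_d/√(1−ζ²) = 1300 rad/s.
t_s ≈ 4/(ζω_n) = 4/(0.255·1300) = 0.0120 s.

t_s ≈ 0.0120 s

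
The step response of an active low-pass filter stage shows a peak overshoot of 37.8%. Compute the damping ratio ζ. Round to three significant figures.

ζ = −ln(OS)/√(π² + (ln OS)²). With OS = 0.378, ln OS = −0.9729 and ζ = 0.9729/3.289 = 0.296.

ζ ≈ 0.296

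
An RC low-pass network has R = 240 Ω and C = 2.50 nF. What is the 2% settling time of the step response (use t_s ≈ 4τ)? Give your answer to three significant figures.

t_s ≈ 0.00000240 s

τ = RC = 240 × 2.50 nF = 0.000000600 s.
t_s ≈ 4τ = 0.00000240 s.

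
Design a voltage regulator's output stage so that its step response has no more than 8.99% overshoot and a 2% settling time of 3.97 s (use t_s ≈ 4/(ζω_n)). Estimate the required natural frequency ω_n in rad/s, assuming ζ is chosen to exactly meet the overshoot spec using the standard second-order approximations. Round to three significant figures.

ω_n ≈ 1.66 rad/s

ζ = −ln(OS)/√(π² + (ln OS)²). With OS = 0.0899, ln OS = −2.409 and ζ = 2.409/3.959 = 0.609.
From t_s ≈ 4/(ζω_n): ω_n = 4/(ζ·t_s) = 4/(0.609·3.97) = 1.66 rad/s.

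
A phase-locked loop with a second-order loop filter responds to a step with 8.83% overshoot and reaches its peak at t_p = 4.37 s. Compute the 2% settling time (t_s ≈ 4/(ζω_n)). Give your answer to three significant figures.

t_s ≈ 7.20 s

ζ from %OS: ζ = |ln 0.0883|/√(π²+ln²0.0883) = 0.611.
t_p = π/ω_d ⇒ ω_d = 0.719 rad/s; then ω_n = ω_d/√(1−ζ²) = 0.908 rad/s.
t_s ≈ 4/(ζω_n) = 4/(0.611·0.908) = 7.20 s.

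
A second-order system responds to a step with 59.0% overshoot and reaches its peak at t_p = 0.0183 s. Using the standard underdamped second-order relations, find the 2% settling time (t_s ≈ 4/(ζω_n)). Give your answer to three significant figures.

ζ from %OS: ζ = |ln 0.590|/√(π²+ln²0.590) = 0.166.
t_p = π/ω_d ⇒ ω_d = 172 rad/s; then ω_n = ω_d/√(1−ζ²) = 174 rad/s.
t_s ≈ 4/(ζω_n) = 4/(0.166·174) = 0.139 s.

t_s ≈ 0.139 s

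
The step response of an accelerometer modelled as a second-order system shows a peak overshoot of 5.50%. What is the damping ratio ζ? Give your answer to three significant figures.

ζ ≈ 0.678

ζ = −ln(OS)/√(π² + (ln OS)²). With OS = 0.0550, ln OS = −2.900 and ζ = 2.900/4.276 = 0.678.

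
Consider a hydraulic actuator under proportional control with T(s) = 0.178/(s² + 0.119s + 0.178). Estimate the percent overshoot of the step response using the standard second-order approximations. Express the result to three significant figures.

%OS ≈ 63.9%

Matching coefficients with s² + 2ζω_n s + ω_n² gives ω_n² = 0.178 ⇒ ω_n = 0.422 rad/s, and ζ = 0.119/(2ω_n) = 0.141.
%OS = 100·exp(−πζ/√(1−ζ²)) = 63.9%.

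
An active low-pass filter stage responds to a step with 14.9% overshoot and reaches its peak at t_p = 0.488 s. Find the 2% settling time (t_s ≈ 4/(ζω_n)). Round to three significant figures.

t_s ≈ 1.03 s

ζ from %OS: ζ = |ln 0.149|/√(π²+ln²0.149) = 0.518.
t_p = π/ω_d ⇒ ω_d = 6.44 rad/s; then ω_n = ω_d/√(1−ζ²) = 7.53 rad/s.
t_s ≈ 4/(ζω_n) = 4/(0.518·7.53) = 1.03 s.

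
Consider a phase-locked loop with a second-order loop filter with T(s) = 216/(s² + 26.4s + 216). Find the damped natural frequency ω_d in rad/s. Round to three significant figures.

ω_d ≈ 6.46 rad/s

Comparing the denominator to s² + 2ζω_n s + ω_n²: ω_n = √216 = 14.7 rad/s, and 2ζω_n = 26.4 so ζ = 26.4/(2·14.7) = 0.898.
ω_d = 14.7·√(1 − 0.898²) = 6.46 rad/s.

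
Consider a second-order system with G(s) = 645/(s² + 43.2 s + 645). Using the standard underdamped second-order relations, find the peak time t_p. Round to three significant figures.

t_p ≈ 0.235 s

ω_n = √645 = 25.4 rad/s; ζ = 43.2/(2·25.4) = 0.850.
The damped frequency ω_d = ω_n√(1−ζ²) = 13.4 rad/s. Then t_p = π/ω_d = 0.235 s.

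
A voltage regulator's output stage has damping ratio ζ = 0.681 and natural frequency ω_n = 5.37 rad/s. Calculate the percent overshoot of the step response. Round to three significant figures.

For an underdamped second-order system, %OS = 100·exp(−πζ/√(1−ζ²)).
πζ/√(1−ζ²) = π·0.681/√(1−0.464) = 2.922, so %OS = 100·e^(−2.922) = 5.38%.

%OS ≈ 5.38%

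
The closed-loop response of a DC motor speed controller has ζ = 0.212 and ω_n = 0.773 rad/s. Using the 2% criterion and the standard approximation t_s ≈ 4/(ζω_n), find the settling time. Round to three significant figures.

t_s ≈ 4/(ζω_n) = 4/(0.212 × 0.773) = 24.4 s.

t_s ≈ 24.4 s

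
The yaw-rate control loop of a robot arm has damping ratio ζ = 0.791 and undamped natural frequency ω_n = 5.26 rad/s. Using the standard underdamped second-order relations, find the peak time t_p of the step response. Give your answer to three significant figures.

The damped frequency is ω_d = ω_n√(1−ζ²) = 5.26·√(1−0.626) = 3.22 rad/s.
Peak time t_p = π/ω_d = π/3.22 = 0.976 s.

t_p ≈ 0.976 s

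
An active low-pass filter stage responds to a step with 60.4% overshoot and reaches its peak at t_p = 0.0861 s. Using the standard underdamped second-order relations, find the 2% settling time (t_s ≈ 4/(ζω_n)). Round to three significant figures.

From the overshoot, ζ = −ln(OS)/√(π²+ln²(OS)) = 0.158.
From t_p = π/ω_d, ω_d = π/0.0861 = 36.5 rad/s, so ω_n = ω_d/√(1−ζ²) = 37.0 rad/s.
t_s ≈ 4/(ζω_n) = 4/(0.158·37.0) = 0.683 s.

t_s ≈ 0.683 s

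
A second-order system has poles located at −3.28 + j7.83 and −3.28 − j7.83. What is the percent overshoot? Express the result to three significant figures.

%OS ≈ 26.8%

With σ = 3.28, ω_d = 7.83: ω_n = √(σ²+ω_d²) = 8.49 rad/s, ζ = σ/ω_n = 0.386.
Overshoot: exp(−π·0.386/√(1−0.386²)) = 0.268, i.e. 26.8%.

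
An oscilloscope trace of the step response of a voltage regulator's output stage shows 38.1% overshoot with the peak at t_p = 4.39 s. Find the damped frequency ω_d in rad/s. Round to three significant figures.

t_p = π/ω_d, so ω_d = π/4.39 = 0.716 rad/s.

ω_d ≈ 0.716 rad/s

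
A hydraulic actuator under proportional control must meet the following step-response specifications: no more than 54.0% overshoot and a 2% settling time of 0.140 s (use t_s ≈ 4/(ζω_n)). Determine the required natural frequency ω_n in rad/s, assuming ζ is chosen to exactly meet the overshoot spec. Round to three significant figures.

ω_n ≈ 148 rad/s

ζ = −ln(OS)/√(π² + (ln OS)²). With OS = 0.540, ln OS = −0.6162 and ζ = 0.6162/3.201 = 0.192.
From t_s ≈ 4/(ζω_n): ω_n = 4/(ζ·t_s) = 4/(0.192·0.140) = 148 rad/s.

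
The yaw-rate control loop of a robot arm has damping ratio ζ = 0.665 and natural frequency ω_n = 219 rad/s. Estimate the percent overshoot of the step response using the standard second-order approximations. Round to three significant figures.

For an underdamped second-order system, %OS = 100·exp(−πζ/√(1−ζ²)).
πζ/√(1−ζ²) = π·0.665/√(1−0.442) = 2.797, so %OS = 100·e^(−2.797) = 6.10%.

%OS ≈ 6.10%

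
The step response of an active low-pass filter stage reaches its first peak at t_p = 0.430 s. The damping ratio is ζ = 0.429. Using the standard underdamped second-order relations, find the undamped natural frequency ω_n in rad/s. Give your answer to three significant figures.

ω_n ≈ 8.09 rad/s

Peak time t_p = π/ω_d, so ω_d = π/t_p = π/0.430 = 7.31 rad/s.
ω_n = ω_d/√(1−ζ²) = 7.31/√0.816 = 8.09 rad/s.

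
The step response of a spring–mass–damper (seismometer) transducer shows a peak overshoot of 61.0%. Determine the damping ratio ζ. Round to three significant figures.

ζ ≈ 0.155

From %OS = 100·exp(−πζ/√(1−ζ²)), invert to get ζ = −ln(OS)/√(π² + ln²(OS)) with OS = 0.610.
−ln 0.610 = 0.4943, so ζ = 0.4943/√(π² + 0.2443) = 0.155.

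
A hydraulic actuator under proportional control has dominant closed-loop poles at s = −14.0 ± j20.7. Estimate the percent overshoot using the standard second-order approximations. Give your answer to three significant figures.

%OS ≈ 11.9%

The poles are at −σ ± jω_d with σ = 14.0 and ω_d = 20.7, so ω_n = √(σ²+ω_d²) = 25.0 rad/s and ζ = σ/ω_n = 0.560.
Overshoot: exp(−π·0.560/√(1−0.560²)) = 0.119, i.e. 11.9%.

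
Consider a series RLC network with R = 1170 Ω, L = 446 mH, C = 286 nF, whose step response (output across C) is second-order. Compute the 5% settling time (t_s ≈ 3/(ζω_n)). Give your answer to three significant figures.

For a series RLC circuit (capacitor voltage as output), ω_n = 1/√(LC) = 1/√(446 mH · 286 nF) = 2800 rad/s.
ζ = (R/2)·√(C/L) = (1170/2)·√(286 nF/446 mH) = 0.468.
t_s ≈ 3/(ζω_n) = 0.00229 s.

t_s ≈ 0.00229 s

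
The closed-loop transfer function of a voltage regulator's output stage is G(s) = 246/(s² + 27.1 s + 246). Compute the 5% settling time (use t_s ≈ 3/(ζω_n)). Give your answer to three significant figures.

Comparing the denominator to s² + 2ζω_n s + ω_n²: ω_n = √246 = 15.7 rad/s, and 2ζω_n = 27.1 so ζ = 27.1/(2·15.7) = 0.864.
t_s ≈ 3/(ζω_n) = 3/(0.864·15.7) = 0.221 s.

t_s ≈ 0.221 s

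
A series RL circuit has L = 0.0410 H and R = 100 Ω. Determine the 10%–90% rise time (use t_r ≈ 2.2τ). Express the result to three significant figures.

t_r ≈ 0.000902 s

τ = L/R = 0.0410/100 = 0.000410 s.
t_r ≈ 2.2τ = 0.000902 s.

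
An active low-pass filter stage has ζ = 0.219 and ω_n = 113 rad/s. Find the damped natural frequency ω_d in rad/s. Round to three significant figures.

ω_d ≈ 110 rad/s

ω_d = ω_n√(1−ζ²) = 113·√0.952 = 110 rad/s.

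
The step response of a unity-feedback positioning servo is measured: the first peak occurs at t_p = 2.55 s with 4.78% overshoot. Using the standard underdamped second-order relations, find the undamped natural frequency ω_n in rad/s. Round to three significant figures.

The overshoot fixes ζ = −ln(OS)/√(π²+ln²(OS)) = 0.695.
From t_p = π/ω_d, ω_d = π/2.55 = 1.23 rad/s, so ω_n = ω_d/√(1−ζ²) = 1.71 rad/s.

ω_n ≈ 1.71 rad/s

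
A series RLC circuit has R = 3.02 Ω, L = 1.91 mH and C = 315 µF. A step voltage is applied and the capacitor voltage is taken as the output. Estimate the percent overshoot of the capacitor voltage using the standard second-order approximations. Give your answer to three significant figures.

%OS ≈ 8.73%

For a series RLC circuit (capacitor voltage as output), ω_n = 1/√(LC) = 1/√(1.91 mH · 315 µF) = 1290 rad/s.
ζ = (R/2)·√(C/L) = (3.02/2)·√(315 µF/1.91 mH) = 0.613.
%OS = 100·exp(−πζ/√(1−ζ²)) = 8.73%.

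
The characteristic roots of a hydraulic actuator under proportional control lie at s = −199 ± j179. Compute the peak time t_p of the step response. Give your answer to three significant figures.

t_p ≈ 0.0176 s

t_p = π/ω_d with ω_d = 179 (the imaginary part), so t_p = 0.0176 s.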